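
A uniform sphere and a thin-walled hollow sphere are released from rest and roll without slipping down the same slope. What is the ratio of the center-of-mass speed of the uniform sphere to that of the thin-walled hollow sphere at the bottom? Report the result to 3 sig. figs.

Each satisfies Mgh = ½(1+k)Mv² with k = I/(MR²), so v ∝ 1/√(1+k).
For the uniform sphere k = 0.4; for the thin-walled hollow sphere k = 2/3.
v₁/v₂ = √((1+k₂)/(1+k₁)) = √(1.667/1.4) ≈ 1.09.

v_ratio ≈ 1.09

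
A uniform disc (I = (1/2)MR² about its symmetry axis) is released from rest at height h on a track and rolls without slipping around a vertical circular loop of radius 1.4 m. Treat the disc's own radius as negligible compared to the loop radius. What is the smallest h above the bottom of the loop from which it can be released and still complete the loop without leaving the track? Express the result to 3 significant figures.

The moment of inertia is (1/2)MR², giving k ≡ I/(MR²) = 0.5.
At the top, contact is just lost when gravity alone supplies the centripetal force: Mg = Mv_top²/r, i.e. v_top² = gr.
With ω = v/R, the kinetic energy at speed v is ½(1+k)Mv² = (3/4)Mv².
Energy conservation from release (height h) to the top (height 2r): Mgh = Mg(2r) + (3/4)M·gr.
Thus h_min = 2r + (1+k)r/2 = r(2 + 1.5/2) = 1.4 × 2.75 ≈ 3.85 m.

h_min ≈ 3.85 m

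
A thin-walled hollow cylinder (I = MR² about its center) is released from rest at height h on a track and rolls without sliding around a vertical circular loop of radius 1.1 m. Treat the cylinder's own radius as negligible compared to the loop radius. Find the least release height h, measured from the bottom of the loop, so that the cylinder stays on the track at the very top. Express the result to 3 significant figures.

h_min ≈ 3.30 m

With I = MR², the ratio k = I/(MR²) is 1.
At the top, contact is just lost when gravity alone supplies the centripetal force: Mg = Mv_top²/r, i.e. v_top² = gr.
With ω = v/R, the kinetic energy at speed v is ½(1+k)Mv² = Mv².
Energy conservation from release (height h) to the top (height 2r): Mgh = Mg(2r) + M·gr.
Thus h_min = 2r + (1+k)r/2 = r(2 + 2/2) = 1.1 × 3 ≈ 3.30 m.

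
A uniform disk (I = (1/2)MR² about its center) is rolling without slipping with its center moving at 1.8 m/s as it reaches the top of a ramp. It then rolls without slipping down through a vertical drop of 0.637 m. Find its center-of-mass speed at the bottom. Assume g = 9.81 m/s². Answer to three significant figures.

With I = (1/2)MR², the ratio k = I/(MR²) is 0.5.
The rolling condition ω = v/R makes the rotational term ½I(v/R)² = ½kMv², so KE_total = ½(1+k)Mv² = (3/4)Mv².
Energy conservation: (3/4)Mv₀² + Mgh = (3/4)Mv², so v² = v₀² + 2gh/(1+k).
v = √(1.8² + 2×9.81×0.637/1.5) = √11.57 ≈ 3.40 m/s.

v ≈ 3.40 m/s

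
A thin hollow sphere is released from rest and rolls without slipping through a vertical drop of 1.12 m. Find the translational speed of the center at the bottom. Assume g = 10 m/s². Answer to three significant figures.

v ≈ 3.67 m/s

The moment of inertia is (2/3)MR², giving k ≡ I/(MR²) = 2/3.
Rolling without slipping gives ω = v/R, so the total kinetic energy is ½Mv² + ½Iω² = ½(1+k)Mv² = (5/6)Mv².
Energy conservation: Mgh = (5/6)Mv², so v = √(2gh/(1+k)) = √(2 × 10 × 1.12 / 1.667) ≈ 3.67 m/s.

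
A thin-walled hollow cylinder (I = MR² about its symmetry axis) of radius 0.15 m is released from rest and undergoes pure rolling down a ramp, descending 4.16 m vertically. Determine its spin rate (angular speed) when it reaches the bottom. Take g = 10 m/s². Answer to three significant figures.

For this body I = MR², i.e. k = I/(MR²) = 1.
Pure rolling means v = ωR; then KE = ½Mv² + ½I(v/R)² = ½(1+k)Mv² = Mv².
Energy conservation Mgh = ½(1+k)Mv² gives v = √(2gh/(1+k)) = √(2 × 10 × 4.16 / 2) = 6.45 m/s.
The angular speed follows from ω = v/R = 6.45/0.15 ≈ 43.0 rad/s.

ω ≈ 43.0 rad/s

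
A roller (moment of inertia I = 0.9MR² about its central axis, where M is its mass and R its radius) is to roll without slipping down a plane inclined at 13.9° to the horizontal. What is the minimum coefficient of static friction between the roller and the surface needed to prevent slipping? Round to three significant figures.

The moment of inertia is 0.9MR², giving k ≡ I/(MR²) = 0.9.
Translational: Mg sinθ − f = Ma. Rotational about the CM: fR = Iα = kMRa, so f = kMa.
These give a = g sinθ/(1+k) and the required friction f = kMg sinθ/(1+k).
The normal force is N = Mg cosθ, so μ_min = f/N = k tanθ/(1+k).
μ_min = 0.9 × tan13.9° / 1.9 ≈ 0.117.

μ_min ≈ 0.117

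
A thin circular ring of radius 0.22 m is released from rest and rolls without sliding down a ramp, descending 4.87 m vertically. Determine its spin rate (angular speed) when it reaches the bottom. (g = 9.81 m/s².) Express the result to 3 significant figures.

ω ≈ 31.4 rad/s

For this body I = MR², i.e. k = I/(MR²) = 1.
Pure rolling means v = ωR; then KE = ½Mv² + ½I(v/R)² = ½(1+k)Mv² = Mv².
Energy conservation Mgh = ½(1+k)Mv² gives v = √(2gh/(1+k)) = √(2 × 9.81 × 4.87 / 2) = 6.912 m/s.
Then ω = v/R = 6.912 / 0.22 ≈ 31.4 rad/s.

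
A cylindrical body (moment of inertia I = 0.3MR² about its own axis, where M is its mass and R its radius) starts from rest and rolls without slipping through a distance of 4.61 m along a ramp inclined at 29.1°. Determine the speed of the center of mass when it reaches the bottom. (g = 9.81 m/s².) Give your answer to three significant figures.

v ≈ 5.82 m/s

The moment of inertia is 0.3MR², giving k ≡ I/(MR²) = 0.3.
Since it rolls without slipping, ω = v/R and KE = ½Mv² + ½Iω² = ½(1+k)Mv² = (13/20)Mv².
The vertical drop is h = L sinθ = 4.61 × sin29.1° = 2.242 m.
Setting Mgh = (13/20)Mv² gives v = √(2gh/(1+k)) = √(2·9.81·2.242/1.3) ≈ 5.82 m/s.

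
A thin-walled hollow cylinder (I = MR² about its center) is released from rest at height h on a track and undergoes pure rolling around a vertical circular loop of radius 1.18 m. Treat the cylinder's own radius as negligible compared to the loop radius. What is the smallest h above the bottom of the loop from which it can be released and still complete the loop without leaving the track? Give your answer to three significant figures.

For this body I = MR², i.e. k = I/(MR²) = 1.
At the top of the loop, the minimum-contact condition is Mg = Mv_top²/r, so v_top² = gr.
With ω = v/R, the kinetic energy at speed v is ½(1+k)Mv² = Mv².
Energy conservation from release (height h) to the top (height 2r): Mgh = Mg(2r) + M·gr.
Thus h_min = 2r + (1+k)r/2 = r(2 + 2/2) = 1.18 × 3 ≈ 3.54 m.

h_min ≈ 3.54 m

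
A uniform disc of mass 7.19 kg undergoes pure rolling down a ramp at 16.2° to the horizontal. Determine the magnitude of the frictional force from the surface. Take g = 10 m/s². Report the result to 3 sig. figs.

f ≈ 6.69 N

The moment of inertia is (1/2)MR², giving k ≡ I/(MR²) = 0.5.
Translational: Mg sinθ − f = Ma. Rotational about the CM: fR = Iα = kMRa, so f = kMa.
Combining, a = g sinθ/(1+k) and f = kMa = kMg sinθ/(1+k).
f = 0.5 × 7.19 × 10 × sin16.2° / 1.5 ≈ 6.69 N.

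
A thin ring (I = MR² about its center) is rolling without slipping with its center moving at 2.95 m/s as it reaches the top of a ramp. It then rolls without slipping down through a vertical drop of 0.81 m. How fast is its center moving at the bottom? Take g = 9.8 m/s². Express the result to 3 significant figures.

v ≈ 4.08 m/s

With I = MR², the ratio k = I/(MR²) is 1.
Since it rolls without slipping, ω = v/R and KE = ½Mv² + ½Iω² = ½(1+k)Mv² = Mv².
Energy conservation: Mv₀² + Mgh = Mv², so v² = v₀² + 2gh/(1+k).
v = √(2.95² + 2×9.8×0.81/2) = √16.64 ≈ 4.08 m/s.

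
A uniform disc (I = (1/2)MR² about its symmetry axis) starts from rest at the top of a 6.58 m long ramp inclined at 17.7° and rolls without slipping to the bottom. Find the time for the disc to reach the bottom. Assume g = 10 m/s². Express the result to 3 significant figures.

The moment of inertia is (1/2)MR², giving k ≡ I/(MR²) = 0.5.
Translational: Mg sinθ − f = Ma. Rotational about the CM: fR = Iα = kMRa, so f = kMa.
Hence a = g sinθ/(1+k) = 10×sin17.7°/1.5 = 2.027 m/s².
Starting from rest, L = ½at², so t = √(2L/a) = √(2×6.58/2.027) ≈ 2.55 s.

t ≈ 2.55 s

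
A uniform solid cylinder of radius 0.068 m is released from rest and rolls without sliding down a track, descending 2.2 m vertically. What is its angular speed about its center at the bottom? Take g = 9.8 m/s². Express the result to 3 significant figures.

ω ≈ 78.8 rad/s

The moment of inertia is (1/2)MR², giving k ≡ I/(MR²) = 0.5.
The rolling condition ω = v/R makes the rotational term ½I(v/R)² = ½kMv², so KE_total = ½(1+k)Mv² = (3/4)Mv².
Energy conservation Mgh = ½(1+k)Mv² gives v = √(2gh/(1+k)) = √(2 × 9.8 × 2.2 / 1.5) = 5.362 m/s.
The angular speed follows from ω = v/R = 5.362/0.068 ≈ 78.8 rad/s.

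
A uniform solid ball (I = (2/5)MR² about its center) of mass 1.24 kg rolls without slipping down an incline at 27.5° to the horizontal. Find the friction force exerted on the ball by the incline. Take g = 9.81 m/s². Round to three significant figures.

f ≈ 1.60 N

For this body I = (2/5)MR², i.e. k = I/(MR²) = 0.4.
Along the incline Mg sinθ − f = Ma, and torque about the center fR = Iα = kMR²(a/R) gives f = kMa.
Combining, a = g sinθ/(1+k) and f = kMa = kMg sinθ/(1+k).
f = 0.4 × 1.24 × 9.81 × sin27.5° / 1.4 ≈ 1.60 N.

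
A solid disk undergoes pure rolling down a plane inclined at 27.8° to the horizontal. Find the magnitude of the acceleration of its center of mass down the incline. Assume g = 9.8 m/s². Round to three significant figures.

a ≈ 3.05 m/s²

With I = (1/2)MR², the ratio k = I/(MR²) is 0.5.
Newton's second law down the slope: Mg sinθ − f = Ma. The torque equation fR = Iα (with α = a/R) gives f = kMa.
Eliminating f: Mg sinθ = (1+k)Ma, so a = g sinθ/(1+k) = 9.8 × sin27.8° / 1.5 ≈ 3.05 m/s².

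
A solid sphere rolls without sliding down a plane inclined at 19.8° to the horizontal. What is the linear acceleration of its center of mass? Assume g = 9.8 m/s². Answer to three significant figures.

Here I = (2/5)MR², so the shape factor k = I/(MR²) = 0.4.
Along the incline Mg sinθ − f = Ma, and torque about the center fR = Iα = kMR²(a/R) gives f = kMa.
Eliminating f: Mg sinθ = (1+k)Ma, so a = g sinθ/(1+k) = 9.8 × sin19.8° / 1.4 ≈ 2.37 m/s².

a ≈ 2.37 m/s²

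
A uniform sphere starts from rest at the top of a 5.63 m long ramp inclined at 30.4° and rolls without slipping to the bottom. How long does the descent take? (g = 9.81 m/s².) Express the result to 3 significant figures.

t ≈ 1.78 s

For this body I = (2/5)MR², i.e. k = I/(MR²) = 0.4.
Translational: Mg sinθ − f = Ma. Rotational about the CM: fR = Iα = kMRa, so f = kMa.
Hence a = g sinθ/(1+k) = 9.81×sin30.4°/1.4 = 3.546 m/s².
With constant a from rest, t = √(2L/a) = √(2·5.63/3.546) ≈ 1.78 s.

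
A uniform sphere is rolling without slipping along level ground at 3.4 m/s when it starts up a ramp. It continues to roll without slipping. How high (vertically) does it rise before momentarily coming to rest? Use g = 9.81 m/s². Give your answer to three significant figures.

h ≈ 0.825 m

With I = (2/5)MR², the ratio k = I/(MR²) is 0.4.
Since it rolls without slipping, ω = v/R and KE = ½Mv² + ½Iω² = ½(1+k)Mv² = (7/10)Mv².
All of this converts to potential energy at the highest point: (7/10)Mv₀² = Mgh.
Thus h = (1+k)v₀²/(2g) = 1.4 × 3.4² / (2 × 9.81) ≈ 0.825 m.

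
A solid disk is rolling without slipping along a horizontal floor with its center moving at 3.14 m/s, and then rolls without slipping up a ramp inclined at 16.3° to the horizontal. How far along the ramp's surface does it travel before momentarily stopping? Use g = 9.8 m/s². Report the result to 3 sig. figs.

d ≈ 2.69 m

For this body I = (1/2)MR², i.e. k = I/(MR²) = 0.5.
Since it rolls without slipping, ω = v/R and KE = ½Mv² + ½Iω² = ½(1+k)Mv² = (3/4)Mv².
Setting this equal to Mgh gives the vertical rise h = (1+k)v₀²/(2g) = 1.5×3.14²/(2×9.8) = 0.7546 m.
Along the incline, d = h/sinθ = 0.7546/sin16.3° ≈ 2.69 m.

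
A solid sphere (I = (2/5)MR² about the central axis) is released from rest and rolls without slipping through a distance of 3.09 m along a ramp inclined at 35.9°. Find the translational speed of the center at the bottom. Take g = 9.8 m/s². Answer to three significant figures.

v ≈ 5.04 m/s

The moment of inertia is (2/5)MR², giving k ≡ I/(MR²) = 0.4.
Since it rolls without slipping, ω = v/R and KE = ½Mv² + ½Iω² = ½(1+k)Mv² = (7/10)Mv².
The vertical drop is h = L sinθ = 3.09 × sin35.9° = 1.812 m.
Energy conservation: Mgh = (7/10)Mv², so v = √(2gh/(1+k)) = √(2 × 9.8 × 1.812 / 1.4) ≈ 5.04 m/s.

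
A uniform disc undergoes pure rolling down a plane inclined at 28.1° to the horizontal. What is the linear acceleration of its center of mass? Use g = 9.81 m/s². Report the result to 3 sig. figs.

The moment of inertia is (1/2)MR², giving k ≡ I/(MR²) = 0.5.
Newton's second law down the slope: Mg sinθ − f = Ma. The torque equation fR = Iα (with α = a/R) gives f = kMa.
Eliminating f: Mg sinθ = (1+k)Ma, so a = g sinθ/(1+k) = 9.81 × sin28.1° / 1.5 ≈ 3.08 m/s².

a ≈ 3.08 m/s²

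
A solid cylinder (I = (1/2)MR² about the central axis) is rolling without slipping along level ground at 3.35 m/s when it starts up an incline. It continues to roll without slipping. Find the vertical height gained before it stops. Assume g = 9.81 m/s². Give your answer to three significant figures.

h ≈ 0.858 m

The moment of inertia is (1/2)MR², giving k ≡ I/(MR²) = 0.5.
Since it rolls without slipping, ω = v/R and KE = ½Mv² + ½Iω² = ½(1+k)Mv² = (3/4)Mv².
All of this converts to potential energy at the highest point: (3/4)Mv₀² = Mgh.
Thus h = (1+k)v₀²/(2g) = 1.5 × 3.35² / (2 × 9.81) ≈ 0.858 m.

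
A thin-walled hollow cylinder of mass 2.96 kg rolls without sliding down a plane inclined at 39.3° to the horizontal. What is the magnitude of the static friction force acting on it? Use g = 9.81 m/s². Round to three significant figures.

f ≈ 9.20 N

The moment of inertia is MR², giving k ≡ I/(MR²) = 1.
Newton's second law down the slope: Mg sinθ − f = Ma. The torque equation fR = Iα (with α = a/R) gives f = kMa.
Combining, a = g sinθ/(1+k) and f = kMa = kMg sinθ/(1+k).
f = 1 × 2.96 × 9.81 × sin39.3° / 2 ≈ 9.20 N.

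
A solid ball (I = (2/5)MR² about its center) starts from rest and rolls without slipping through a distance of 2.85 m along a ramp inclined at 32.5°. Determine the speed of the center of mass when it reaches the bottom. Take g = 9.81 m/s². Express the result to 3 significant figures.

With I = (2/5)MR², the ratio k = I/(MR²) is 0.4.
Since it rolls without slipping, ω = v/R and KE = ½Mv² + ½Iω² = ½(1+k)Mv² = (7/10)Mv².
The vertical drop is h = L sinθ = 2.85 × sin32.5° = 1.531 m.
Setting Mgh = (7/10)Mv² gives v = √(2gh/(1+k)) = √(2·9.81·1.531/1.4) ≈ 4.63 m/s.

v ≈ 4.63 m/s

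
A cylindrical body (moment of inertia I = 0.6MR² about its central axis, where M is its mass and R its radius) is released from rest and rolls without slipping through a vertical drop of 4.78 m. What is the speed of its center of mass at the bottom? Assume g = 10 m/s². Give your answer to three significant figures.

For this body I = 0.6MR², i.e. k = I/(MR²) = 0.6.
Since it rolls without slipping, ω = v/R and KE = ½Mv² + ½Iω² = ½(1+k)Mv² = (4/5)Mv².
Energy conservation: Mgh = (4/5)Mv², so v = √(2gh/(1+k)) = √(2 × 10 × 4.78 / 1.6) ≈ 7.73 m/s.

v ≈ 7.73 m/s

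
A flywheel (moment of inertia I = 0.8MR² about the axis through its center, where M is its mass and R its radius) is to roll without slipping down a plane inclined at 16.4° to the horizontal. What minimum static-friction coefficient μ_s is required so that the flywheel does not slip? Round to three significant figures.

μ_min ≈ 0.131

Here I = 0.8MR², so the shape factor k = I/(MR²) = 0.8.
Along the incline Mg sinθ − f = Ma, and torque about the center fR = Iα = kMR²(a/R) gives f = kMa.
These give a = g sinθ/(1+k) and the required friction f = kMg sinθ/(1+k).
With N = Mg cosθ, the no-slip condition f ≤ μN gives μ_min = f/N = k tanθ/(1+k).
μ_min = 0.8 × tan16.4° / 1.8 ≈ 0.131.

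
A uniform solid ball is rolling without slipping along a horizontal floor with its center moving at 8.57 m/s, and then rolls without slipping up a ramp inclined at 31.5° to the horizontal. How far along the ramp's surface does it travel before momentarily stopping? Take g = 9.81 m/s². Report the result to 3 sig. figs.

d ≈ 10.0 m

With I = (2/5)MR², the ratio k = I/(MR²) is 0.4.
The rolling condition ω = v/R makes the rotational term ½I(v/R)² = ½kMv², so KE_total = ½(1+k)Mv² = (7/10)Mv².
Setting this equal to Mgh gives the vertical rise h = (1+k)v₀²/(2g) = 1.4×8.57²/(2×9.81) = 5.241 m.
Along the incline, d = h/sinθ = 5.241/sin31.5° ≈ 10.0 m.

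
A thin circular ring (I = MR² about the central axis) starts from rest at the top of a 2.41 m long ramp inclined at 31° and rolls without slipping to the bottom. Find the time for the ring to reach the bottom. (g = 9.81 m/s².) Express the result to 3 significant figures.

The moment of inertia is MR², giving k ≡ I/(MR²) = 1.
Newton's second law down the slope: Mg sinθ − f = Ma. The torque equation fR = Iα (with α = a/R) gives f = kMa.
Hence a = g sinθ/(1+k) = 9.81×sin31°/2 = 2.526 m/s².
Starting from rest, L = ½at², so t = √(2L/a) = √(2×2.41/2.526) ≈ 1.38 s.

t ≈ 1.38 s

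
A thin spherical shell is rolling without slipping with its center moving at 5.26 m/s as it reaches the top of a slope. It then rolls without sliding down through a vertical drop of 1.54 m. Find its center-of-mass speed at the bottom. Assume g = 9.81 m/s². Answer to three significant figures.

Here I = (2/3)MR², so the shape factor k = I/(MR²) = 2/3.
Rolling without slipping gives ω = v/R, so the total kinetic energy is ½Mv² + ½Iω² = ½(1+k)Mv² = (5/6)Mv².
Conserving energy between top and bottom: (5/6)Mv² = (5/6)Mv₀² + Mgh, hence v² = v₀² + 2gh/(1+k).
v = √(5.26² + 2×9.81×1.54/1.667) = √45.8 ≈ 6.77 m/s.

v ≈ 6.77 m/s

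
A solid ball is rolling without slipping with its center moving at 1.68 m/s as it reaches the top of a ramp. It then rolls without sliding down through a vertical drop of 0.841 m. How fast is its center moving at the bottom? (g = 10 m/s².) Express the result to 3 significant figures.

For this body I = (2/5)MR², i.e. k = I/(MR²) = 0.4.
Rolling without slipping gives ω = v/R, so the total kinetic energy is ½Mv² + ½Iω² = ½(1+k)Mv² = (7/10)Mv².
Conserving energy between top and bottom: (7/10)Mv² = (7/10)Mv₀² + Mgh, hence v² = v₀² + 2gh/(1+k).
v = √(1.68² + 2×10×0.841/1.4) = √14.84 ≈ 3.85 m/s.

v ≈ 3.85 m/s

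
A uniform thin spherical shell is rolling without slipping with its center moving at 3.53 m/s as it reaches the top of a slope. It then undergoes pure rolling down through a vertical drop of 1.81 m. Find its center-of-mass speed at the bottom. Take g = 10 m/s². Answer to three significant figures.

The moment of inertia is (2/3)MR², giving k ≡ I/(MR²) = 2/3.
Rolling without slipping gives ω = v/R, so the total kinetic energy is ½Mv² + ½Iω² = ½(1+k)Mv² = (5/6)Mv².
Energy conservation: (5/6)Mv₀² + Mgh = (5/6)Mv², so v² = v₀² + 2gh/(1+k).
v = √(3.53² + 2×10×1.81/1.667) = √34.18 ≈ 5.85 m/s.

v ≈ 5.85 m/s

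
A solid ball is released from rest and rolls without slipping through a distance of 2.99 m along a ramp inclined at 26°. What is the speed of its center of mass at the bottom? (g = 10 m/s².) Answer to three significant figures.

v ≈ 4.33 m/s

Here I = (2/5)MR², so the shape factor k = I/(MR²) = 0.4.
Since it rolls without slipping, ω = v/R and KE = ½Mv² + ½Iω² = ½(1+k)Mv² = (7/10)Mv².
The vertical drop is h = L sinθ = 2.99 × sin26° = 1.311 m.
Setting Mgh = (7/10)Mv² gives v = √(2gh/(1+k)) = √(2·10·1.311/1.4) ≈ 4.33 m/s.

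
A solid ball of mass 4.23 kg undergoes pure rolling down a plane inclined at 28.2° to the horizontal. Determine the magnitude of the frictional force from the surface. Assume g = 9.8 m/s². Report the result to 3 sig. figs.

f ≈ 5.60 N

The moment of inertia is (2/5)MR², giving k ≡ I/(MR²) = 0.4.
Translational: Mg sinθ − f = Ma. Rotational about the CM: fR = Iα = kMRa, so f = kMa.
Combining, a = g sinθ/(1+k) and f = kMa = kMg sinθ/(1+k).
f = 0.4 × 4.23 × 9.8 × sin28.2° / 1.4 ≈ 5.60 N.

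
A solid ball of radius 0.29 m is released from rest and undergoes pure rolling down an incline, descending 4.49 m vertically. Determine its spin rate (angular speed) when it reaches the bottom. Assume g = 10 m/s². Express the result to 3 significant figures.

ω ≈ 27.6 rad/s

Here I = (2/5)MR², so the shape factor k = I/(MR²) = 0.4.
Rolling without slipping gives ω = v/R, so the total kinetic energy is ½Mv² + ½Iω² = ½(1+k)Mv² = (7/10)Mv².
Energy conservation Mgh = ½(1+k)Mv² gives v = √(2gh/(1+k)) = √(2 × 10 × 4.49 / 1.4) = 8.009 m/s.
The angular speed follows from ω = v/R = 8.009/0.29 ≈ 27.6 rad/s.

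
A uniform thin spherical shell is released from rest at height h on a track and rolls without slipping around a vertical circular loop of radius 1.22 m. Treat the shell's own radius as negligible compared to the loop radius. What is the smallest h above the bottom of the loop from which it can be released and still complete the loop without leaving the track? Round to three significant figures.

For this body I = (2/3)MR², i.e. k = I/(MR²) = 2/3.
At the top of the loop, the minimum-contact condition is Mg = Mv_top²/r, so v_top² = gr.
With ω = v/R, the kinetic energy at speed v is ½(1+k)Mv² = (5/6)Mv².
Energy conservation from release (height h) to the top (height 2r): Mgh = Mg(2r) + (5/6)M·gr.
Thus h_min = 2r + (1+k)r/2 = r(2 + 1.667/2) = 1.22 × 2.833 ≈ 3.46 m.

h_min ≈ 3.46 m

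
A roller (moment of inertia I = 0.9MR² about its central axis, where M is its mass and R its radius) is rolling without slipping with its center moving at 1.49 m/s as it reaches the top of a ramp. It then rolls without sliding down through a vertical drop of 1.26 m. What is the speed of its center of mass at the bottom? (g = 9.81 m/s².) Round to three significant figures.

v ≈ 3.90 m/s

Here I = 0.9MR², so the shape factor k = I/(MR²) = 0.9.
Pure rolling means v = ωR; then KE = ½Mv² + ½I(v/R)² = ½(1+k)Mv² = (19/20)Mv².
Conserving energy between top and bottom: (19/20)Mv² = (19/20)Mv₀² + Mgh, hence v² = v₀² + 2gh/(1+k).
v = √(1.49² + 2×9.81×1.26/1.9) = √15.23 ≈ 3.90 m/s.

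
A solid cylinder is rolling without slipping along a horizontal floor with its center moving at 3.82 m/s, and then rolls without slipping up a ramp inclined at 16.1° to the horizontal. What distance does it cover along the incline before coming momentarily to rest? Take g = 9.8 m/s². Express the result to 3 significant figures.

d ≈ 4.03 m

The moment of inertia is (1/2)MR², giving k ≡ I/(MR²) = 0.5.
Rolling without slipping gives ω = v/R, so the total kinetic energy is ½Mv² + ½Iω² = ½(1+k)Mv² = (3/4)Mv².
Setting this equal to Mgh gives the vertical rise h = (1+k)v₀²/(2g) = 1.5×3.82²/(2×9.8) = 1.117 m.
The distance along the slope is d = h/sinθ = 1.117/sin16.1° ≈ 4.03 m.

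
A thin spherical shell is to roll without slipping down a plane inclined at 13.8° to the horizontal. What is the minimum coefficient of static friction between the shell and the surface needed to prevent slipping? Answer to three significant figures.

μ_min ≈ 0.0982

The moment of inertia is (2/3)MR², giving k ≡ I/(MR²) = 2/3.
Newton's second law down the slope: Mg sinθ − f = Ma. The torque equation fR = Iα (with α = a/R) gives f = kMa.
These give a = g sinθ/(1+k) and the required friction f = kMg sinθ/(1+k).
With N = Mg cosθ, the no-slip condition f ≤ μN gives μ_min = f/N = k tanθ/(1+k).
μ_min = (2/3) × tan13.8° / 1.667 ≈ 0.0982.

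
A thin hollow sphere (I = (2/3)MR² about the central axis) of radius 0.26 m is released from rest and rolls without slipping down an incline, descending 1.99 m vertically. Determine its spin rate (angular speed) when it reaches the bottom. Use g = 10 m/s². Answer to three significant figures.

ω ≈ 18.8 rad/s

Here I = (2/3)MR², so the shape factor k = I/(MR²) = 2/3.
Rolling without slipping gives ω = v/R, so the total kinetic energy is ½Mv² + ½Iω² = ½(1+k)Mv² = (5/6)Mv².
Energy conservation Mgh = ½(1+k)Mv² gives v = √(2gh/(1+k)) = √(2 × 10 × 1.99 / 1.667) = 4.887 m/s.
The angular speed follows from ω = v/R = 4.887/0.26 ≈ 18.8 rad/s.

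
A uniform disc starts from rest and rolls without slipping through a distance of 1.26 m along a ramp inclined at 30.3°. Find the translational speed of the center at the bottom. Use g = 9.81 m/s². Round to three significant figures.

v ≈ 2.88 m/s

Here I = (1/2)MR², so the shape factor k = I/(MR²) = 0.5.
Pure rolling means v = ωR; then KE = ½Mv² + ½I(v/R)² = ½(1+k)Mv² = (3/4)Mv².
The vertical drop is h = L sinθ = 1.26 × sin30.3° = 0.6357 m.
Setting Mgh = (3/4)Mv² gives v = √(2gh/(1+k)) = √(2·9.81·0.6357/1.5) ≈ 2.88 m/s.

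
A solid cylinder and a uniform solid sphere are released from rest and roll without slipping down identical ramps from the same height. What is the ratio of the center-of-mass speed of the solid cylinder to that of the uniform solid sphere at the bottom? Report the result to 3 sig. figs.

Each satisfies Mgh = ½(1+k)Mv² with k = I/(MR²), so v ∝ 1/√(1+k).
For the solid cylinder k = 0.5; for the uniform solid sphere k = 0.4.
v₁/v₂ = √((1+k₂)/(1+k₁)) = √(1.4/1.5) ≈ 0.966.

v_ratio ≈ 0.966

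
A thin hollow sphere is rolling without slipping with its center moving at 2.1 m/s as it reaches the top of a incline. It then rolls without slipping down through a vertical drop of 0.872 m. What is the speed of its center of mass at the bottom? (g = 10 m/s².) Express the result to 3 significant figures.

With I = (2/3)MR², the ratio k = I/(MR²) is 2/3.
The rolling condition ω = v/R makes the rotational term ½I(v/R)² = ½kMv², so KE_total = ½(1+k)Mv² = (5/6)Mv².
Energy conservation: (5/6)Mv₀² + Mgh = (5/6)Mv², so v² = v₀² + 2gh/(1+k).
v = √(2.1² + 2×10×0.872/1.667) = √14.87 ≈ 3.86 m/s.

v ≈ 3.86 m/s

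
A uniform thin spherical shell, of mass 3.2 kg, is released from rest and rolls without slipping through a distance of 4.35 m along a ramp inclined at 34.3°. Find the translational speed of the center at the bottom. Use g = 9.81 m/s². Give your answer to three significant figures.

v ≈ 5.37 m/s

With I = (2/3)MR², the ratio k = I/(MR²) is 2/3.
Since it rolls without slipping, ω = v/R and KE = ½Mv² + ½Iω² = ½(1+k)Mv² = (5/6)Mv².
The vertical drop is h = L sinθ = 4.35 × sin34.3° = 2.451 m.
Setting Mgh = (5/6)Mv² gives v = √(2gh/(1+k)) = √(2·9.81·2.451/1.667) ≈ 5.37 m/s.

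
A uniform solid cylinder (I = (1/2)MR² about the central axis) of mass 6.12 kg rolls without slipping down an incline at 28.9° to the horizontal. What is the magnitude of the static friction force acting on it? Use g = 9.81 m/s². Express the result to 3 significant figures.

f ≈ 9.67 N

With I = (1/2)MR², the ratio k = I/(MR²) is 0.5.
Translational: Mg sinθ − f = Ma. Rotational about the CM: fR = Iα = kMRa, so f = kMa.
Combining, a = g sinθ/(1+k) and f = kMa = kMg sinθ/(1+k).
f = 0.5 × 6.12 × 9.81 × sin28.9° / 1.5 ≈ 9.67 N.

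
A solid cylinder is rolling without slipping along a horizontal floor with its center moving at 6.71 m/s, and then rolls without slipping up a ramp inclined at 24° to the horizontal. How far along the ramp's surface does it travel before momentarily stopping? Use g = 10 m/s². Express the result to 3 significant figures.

Here I = (1/2)MR², so the shape factor k = I/(MR²) = 0.5.
The rolling condition ω = v/R makes the rotational term ½I(v/R)² = ½kMv², so KE_total = ½(1+k)Mv² = (3/4)Mv².
Setting this equal to Mgh gives the vertical rise h = (1+k)v₀²/(2g) = 1.5×6.71²/(2×10) = 3.377 m.
Along the incline, d = h/sinθ = 3.377/sin24° ≈ 8.30 m.

d ≈ 8.30 m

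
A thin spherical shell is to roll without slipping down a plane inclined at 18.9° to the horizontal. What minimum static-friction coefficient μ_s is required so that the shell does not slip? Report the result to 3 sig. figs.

μ_min ≈ 0.137

The moment of inertia is (2/3)MR², giving k ≡ I/(MR²) = 2/3.
Translational: Mg sinθ − f = Ma. Rotational about the CM: fR = Iα = kMRa, so f = kMa.
These give a = g sinθ/(1+k) and the required friction f = kMg sinθ/(1+k).
The normal force is N = Mg cosθ, so μ_min = f/N = k tanθ/(1+k).
μ_min = (2/3) × tan18.9° / 1.667 ≈ 0.137.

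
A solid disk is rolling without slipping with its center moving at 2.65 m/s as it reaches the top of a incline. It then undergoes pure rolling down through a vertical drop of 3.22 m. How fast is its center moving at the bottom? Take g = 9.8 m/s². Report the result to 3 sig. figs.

The moment of inertia is (1/2)MR², giving k ≡ I/(MR²) = 0.5.
The rolling condition ω = v/R makes the rotational term ½I(v/R)² = ½kMv², so KE_total = ½(1+k)Mv² = (3/4)Mv².
Energy conservation: (3/4)Mv₀² + Mgh = (3/4)Mv², so v² = v₀² + 2gh/(1+k).
v = √(2.65² + 2×9.8×3.22/1.5) = √49.1 ≈ 7.01 m/s.

v ≈ 7.01 m/s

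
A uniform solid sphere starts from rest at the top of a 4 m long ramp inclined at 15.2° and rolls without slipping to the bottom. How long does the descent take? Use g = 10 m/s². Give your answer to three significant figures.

The moment of inertia is (2/5)MR², giving k ≡ I/(MR²) = 0.4.
Newton's second law down the slope: Mg sinθ − f = Ma. The torque equation fR = Iα (with α = a/R) gives f = kMa.
Hence a = g sinθ/(1+k) = 10×sin15.2°/1.4 = 1.873 m/s².
With constant a from rest, t = √(2L/a) = √(2·4/1.873) ≈ 2.07 s.

t ≈ 2.07 s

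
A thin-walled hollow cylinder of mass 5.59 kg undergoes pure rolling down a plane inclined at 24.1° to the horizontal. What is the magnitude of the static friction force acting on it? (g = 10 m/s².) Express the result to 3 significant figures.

f ≈ 11.4 N

With I = MR², the ratio k = I/(MR²) is 1.
Along the incline Mg sinθ − f = Ma, and torque about the center fR = Iα = kMR²(a/R) gives f = kMa.
Combining, a = g sinθ/(1+k) and f = kMa = kMg sinθ/(1+k).
f = 1 × 5.59 × 10 × sin24.1° / 2 ≈ 11.4 N.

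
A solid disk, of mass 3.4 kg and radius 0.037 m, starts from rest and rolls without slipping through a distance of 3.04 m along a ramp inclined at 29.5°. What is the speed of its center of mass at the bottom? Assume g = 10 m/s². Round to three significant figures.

v ≈ 4.47 m/s

With I = (1/2)MR², the ratio k = I/(MR²) is 0.5.
Since it rolls without slipping, ω = v/R and KE = ½Mv² + ½Iω² = ½(1+k)Mv² = (3/4)Mv².
The vertical drop is h = L sinθ = 3.04 × sin29.5° = 1.497 m.
Setting Mgh = (3/4)Mv² gives v = √(2gh/(1+k)) = √(2·10·1.497/1.5) ≈ 4.47 m/s.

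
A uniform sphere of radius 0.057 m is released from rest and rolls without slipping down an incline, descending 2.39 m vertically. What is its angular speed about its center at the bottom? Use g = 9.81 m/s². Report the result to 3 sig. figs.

ω ≈ 102 rad/s

The moment of inertia is (2/5)MR², giving k ≡ I/(MR²) = 0.4.
The rolling condition ω = v/R makes the rotational term ½I(v/R)² = ½kMv², so KE_total = ½(1+k)Mv² = (7/10)Mv².
Energy conservation Mgh = ½(1+k)Mv² gives v = √(2gh/(1+k)) = √(2 × 9.81 × 2.39 / 1.4) = 5.787 m/s.
The angular speed follows from ω = v/R = 5.787/0.057 ≈ 102 rad/s.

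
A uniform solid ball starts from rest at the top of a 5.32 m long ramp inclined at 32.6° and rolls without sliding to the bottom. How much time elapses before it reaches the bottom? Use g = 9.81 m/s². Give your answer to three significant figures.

t ≈ 1.68 s

For this body I = (2/5)MR², i.e. k = I/(MR²) = 0.4.
Translational: Mg sinθ − f = Ma. Rotational about the CM: fR = Iα = kMRa, so f = kMa.
Hence a = g sinθ/(1+k) = 9.81×sin32.6°/1.4 = 3.775 m/s².
With constant a from rest, t = √(2L/a) = √(2·5.32/3.775) ≈ 1.68 s.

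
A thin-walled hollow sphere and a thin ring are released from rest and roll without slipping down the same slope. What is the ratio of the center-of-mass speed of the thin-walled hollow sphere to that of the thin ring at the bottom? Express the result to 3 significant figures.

v_ratio ≈ 1.10

Each satisfies Mgh = ½(1+k)Mv² with k = I/(MR²), so v ∝ 1/√(1+k).
For the thin-walled hollow sphere k = 2/3; for the thin ring k = 1.
v₁/v₂ = √((1+k₂)/(1+k₁)) = √(2/1.667) ≈ 1.10.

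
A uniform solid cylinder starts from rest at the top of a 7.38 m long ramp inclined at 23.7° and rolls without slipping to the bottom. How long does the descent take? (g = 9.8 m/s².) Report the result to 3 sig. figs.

t ≈ 2.37 s

Here I = (1/2)MR², so the shape factor k = I/(MR²) = 0.5.
Translational: Mg sinθ − f = Ma. Rotational about the CM: fR = Iα = kMRa, so f = kMa.
Hence a = g sinθ/(1+k) = 9.8×sin23.7°/1.5 = 2.626 m/s².
Starting from rest, L = ½at², so t = √(2L/a) = √(2×7.38/2.626) ≈ 2.37 s.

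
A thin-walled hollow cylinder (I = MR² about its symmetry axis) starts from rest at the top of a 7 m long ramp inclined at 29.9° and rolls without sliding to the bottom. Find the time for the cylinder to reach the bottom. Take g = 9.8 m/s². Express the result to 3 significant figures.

t ≈ 2.39 s

For this body I = MR², i.e. k = I/(MR²) = 1.
Newton's second law down the slope: Mg sinθ − f = Ma. The torque equation fR = Iα (with α = a/R) gives f = kMa.
Hence a = g sinθ/(1+k) = 9.8×sin29.9°/2 = 2.443 m/s².
Starting from rest, L = ½at², so t = √(2L/a) = √(2×7/2.443) ≈ 2.39 s.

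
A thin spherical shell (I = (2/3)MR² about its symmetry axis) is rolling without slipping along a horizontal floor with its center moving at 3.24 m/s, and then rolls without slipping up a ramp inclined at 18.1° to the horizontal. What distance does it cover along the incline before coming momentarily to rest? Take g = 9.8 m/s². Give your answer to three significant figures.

d ≈ 2.87 m

For this body I = (2/3)MR², i.e. k = I/(MR²) = 2/3.
Rolling without slipping gives ω = v/R, so the total kinetic energy is ½Mv² + ½Iω² = ½(1+k)Mv² = (5/6)Mv².
Setting this equal to Mgh gives the vertical rise h = (1+k)v₀²/(2g) = 1.667×3.24²/(2×9.8) = 0.8927 m.
The distance along the slope is d = h/sinθ = 0.8927/sin18.1° ≈ 2.87 m.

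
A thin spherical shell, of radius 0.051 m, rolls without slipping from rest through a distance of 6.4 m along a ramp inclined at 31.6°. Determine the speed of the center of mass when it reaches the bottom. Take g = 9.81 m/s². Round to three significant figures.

v ≈ 6.28 m/s

Here I = (2/3)MR², so the shape factor k = I/(MR²) = 2/3.
Pure rolling means v = ωR; then KE = ½Mv² + ½I(v/R)² = ½(1+k)Mv² = (5/6)Mv².
The vertical drop is h = L sinθ = 6.4 × sin31.6° = 3.354 m.
Setting Mgh = (5/6)Mv² gives v = √(2gh/(1+k)) = √(2·9.81·3.354/1.667) ≈ 6.28 m/s.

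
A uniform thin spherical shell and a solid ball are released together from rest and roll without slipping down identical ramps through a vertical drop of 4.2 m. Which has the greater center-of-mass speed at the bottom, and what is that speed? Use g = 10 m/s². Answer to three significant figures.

the solid ball, at v ≈ 7.75 m/s

For rolling without slipping, Mgh = ½(1+k)Mv² where k = I/(MR²), so v = √(2gh/(1+k)).
Uniform thin spherical shell: k = 2/3, giving v = √(2×10×4.2/1.667) = 7.099 m/s.
Solid ball: k = 0.4, giving v = √(2×10×4.2/1.4) = 7.746 m/s.
The smaller k wins: the solid ball, at ≈ 7.75 m/s.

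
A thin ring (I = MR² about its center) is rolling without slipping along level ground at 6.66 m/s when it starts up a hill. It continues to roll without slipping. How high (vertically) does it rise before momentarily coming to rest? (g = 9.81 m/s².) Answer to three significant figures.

h ≈ 4.52 m

For this body I = MR², i.e. k = I/(MR²) = 1.
Pure rolling means v = ωR; then KE = ½Mv² + ½I(v/R)² = ½(1+k)Mv² = Mv².
All of this converts to potential energy at the highest point: Mv₀² = Mgh.
Thus h = (1+k)v₀²/(2g) = 2 × 6.66² / (2 × 9.81) ≈ 4.52 m.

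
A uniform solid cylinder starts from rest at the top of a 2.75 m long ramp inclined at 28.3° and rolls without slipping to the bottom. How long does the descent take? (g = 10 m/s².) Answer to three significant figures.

t ≈ 1.32 s

Here I = (1/2)MR², so the shape factor k = I/(MR²) = 0.5.
Along the incline Mg sinθ − f = Ma, and torque about the center fR = Iα = kMR²(a/R) gives f = kMa.
Hence a = g sinθ/(1+k) = 10×sin28.3°/1.5 = 3.161 m/s².
With constant a from rest, t = √(2L/a) = √(2·2.75/3.161) ≈ 1.32 s.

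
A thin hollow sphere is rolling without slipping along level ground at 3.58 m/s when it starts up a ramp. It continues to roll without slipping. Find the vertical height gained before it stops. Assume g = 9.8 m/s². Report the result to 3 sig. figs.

h ≈ 1.09 m

With I = (2/3)MR², the ratio k = I/(MR²) is 2/3.
Pure rolling means v = ωR; then KE = ½Mv² + ½I(v/R)² = ½(1+k)Mv² = (5/6)Mv².
All of this converts to potential energy at the highest point: (5/6)Mv₀² = Mgh.
Thus h = (1+k)v₀²/(2g) = 1.667 × 3.58² / (2 × 9.8) ≈ 1.09 m.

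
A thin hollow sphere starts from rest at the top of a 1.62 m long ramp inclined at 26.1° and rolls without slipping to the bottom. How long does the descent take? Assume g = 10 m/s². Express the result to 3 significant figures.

Here I = (2/3)MR², so the shape factor k = I/(MR²) = 2/3.
Along the incline Mg sinθ − f = Ma, and torque about the center fR = Iα = kMR²(a/R) gives f = kMa.
Hence a = g sinθ/(1+k) = 10×sin26.1°/1.667 = 2.64 m/s².
With constant a from rest, t = √(2L/a) = √(2·1.62/2.64) ≈ 1.11 s.

t ≈ 1.11 s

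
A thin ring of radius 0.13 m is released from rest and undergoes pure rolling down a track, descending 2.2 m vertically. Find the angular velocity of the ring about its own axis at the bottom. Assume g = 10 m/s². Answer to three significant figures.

ω ≈ 36.1 rad/s

For this body I = MR², i.e. k = I/(MR²) = 1.
The rolling condition ω = v/R makes the rotational term ½I(v/R)² = ½kMv², so KE_total = ½(1+k)Mv² = Mv².
Energy conservation Mgh = ½(1+k)Mv² gives v = √(2gh/(1+k)) = √(2 × 10 × 2.2 / 2) = 4.69 m/s.
The angular speed follows from ω = v/R = 4.69/0.13 ≈ 36.1 rad/s.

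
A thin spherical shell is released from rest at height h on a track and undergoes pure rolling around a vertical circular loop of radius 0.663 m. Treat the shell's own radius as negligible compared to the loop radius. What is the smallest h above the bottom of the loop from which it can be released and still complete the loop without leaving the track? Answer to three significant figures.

h_min ≈ 1.88 m

Here I = (2/3)MR², so the shape factor k = I/(MR²) = 2/3.
At the top, contact is just lost when gravity alone supplies the centripetal force: Mg = Mv_top²/r, i.e. v_top² = gr.
With ω = v/R, the kinetic energy at speed v is ½(1+k)Mv² = (5/6)Mv².
Energy conservation from release (height h) to the top (height 2r): Mgh = Mg(2r) + (5/6)M·gr.
Thus h_min = 2r + (1+k)r/2 = r(2 + 1.667/2) = 0.663 × 2.833 ≈ 1.88 m.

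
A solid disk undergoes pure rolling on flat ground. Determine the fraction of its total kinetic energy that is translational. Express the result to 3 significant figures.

The moment of inertia is (1/2)MR², giving k ≡ I/(MR²) = 0.5.
Since ω = v/R, the translational part is ½Mv² and the rotational part is ½I(v/R)² = ½kMv²; the total is ½(1+k)Mv².
The translational fraction is therefore 1/(1+k) = 1/1.5 ≈ 0.667.

fraction ≈ 0.667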